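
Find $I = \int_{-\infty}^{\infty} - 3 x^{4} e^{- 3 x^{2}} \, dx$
$- \frac{\sqrt{3} \sqrt{\pi}}{12}$

Start from the elementary integral
$$J(a) = \int_{-\infty}^{\infty} - 3 e^{- a x^{2}} \, dx = - \frac{3 \sqrt{\pi}}{\sqrt{a}}.$$

Differentiating under the integral sign brings down a factor of $(-x^2)$:
$$\frac{dJ}{da} = \int_{-\infty}^{\infty} 3 x^{2} e^{- a x^{2}} \, dx = \frac{3 \sqrt{\pi}}{2 a^{\frac{3}{2}}}.$$

Repeating twice in total — each differentiation brings down another $(-x^2)$ — gives
$$\frac{d^{2}J}{da^{2}} = \int_{-\infty}^{\infty} - 3 x^{4} e^{- a x^{2}} \, dx = - \frac{9 \sqrt{\pi}}{4 a^{\frac{5}{2}}},$$
and the integrand here is exactly the target integrand, so $I = - \frac{9 \sqrt{\pi}}{4 a^{\frac{5}{2}}}$.

Setting $a = 3$:
$$I = - \frac{\sqrt{3} \sqrt{\pi}}{12}.$$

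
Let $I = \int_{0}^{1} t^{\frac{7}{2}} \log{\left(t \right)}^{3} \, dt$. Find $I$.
$- \frac{32}{2187}$

Start from the elementary integral
$$J(a) = \int_{0}^{1} t^{a} \, dt = \frac{1}{a + 1}.$$

Differentiating under the integral sign brings down a factor of $\ln t$:
$$\frac{dJ}{da} = \int_{0}^{1} t^{a} \log{\left(t \right)} \, dt = - \frac{1}{\left(a + 1\right)^{2}}.$$

Repeating $3$ times in total — each differentiation brings down another $\ln t$ — gives
$$\frac{d^{3}J}{da^{3}} = \int_{0}^{1} t^{a} \log{\left(t \right)}^{3} \, dt = - \frac{6}{\left(a + 1\right)^{4}},$$
and the integrand here is exactly the target integrand, so $I = - \frac{6}{\left(a + 1\right)^{4}}$.

Setting $a = \frac{7}{2}$:
$$I = - \frac{32}{2187}.$$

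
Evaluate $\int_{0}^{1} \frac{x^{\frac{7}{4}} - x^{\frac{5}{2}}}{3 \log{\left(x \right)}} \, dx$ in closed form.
$- \frac{\log{\left(1694 \right)}}{3} + \log{\left(11 \right)}$

Introduce a parameter $a$ in the exponent: let $I(a) = \int_{0}^{1} \frac{x^{\frac{7}{4}} - x^{a}}{3 \log{\left(x \right)}} \, dx$.

Since $\dfrac{\partial}{\partial a}\,x^{a} = x^{a} \ln x$, the $\ln x$ in the denominator cancels and
$$\frac{dI}{da} = \int_{0}^{1} - \frac{1}{3} x^{a} \, dx = - \frac{1}{3} \left[\frac{x^{a+1}}{a+1}\right]_0^1 = - \frac{1}{3 a + 3}.$$

Integrating with respect to $a$ gives $I(a) = - \log{\left(\frac{22^{\frac{2}{3}} \sqrt[3]{a + 1}}{11} \right)} + C$.

At $a = \frac{7}{4}$ the integrand is identically $0$, so $I(\frac{7}{4}) = 0$. The closed form gives $0$, hence $C = 0$.

Setting $a = \frac{5}{2}$:
$$I = - \frac{\log{\left(1694 \right)}}{3} + \log{\left(11 \right)}.$$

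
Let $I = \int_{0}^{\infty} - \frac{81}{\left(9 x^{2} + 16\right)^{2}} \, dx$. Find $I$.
$- \frac{27 \pi}{256}$

Begin with the known result
$$J(a) = \int_{0}^{\infty} - \frac{1}{a^{2} + x^{2}} \, dx = - \frac{\pi}{2 a}.$$

Differentiating under the integral sign with respect to $a$,
$$\frac{dJ}{da} = \int_{0}^{\infty} \frac{2 a}{\left(a^{2} + x^{2}\right)^{2}} \, dx = \frac{\pi}{2 a^{2}},$$
so $\int_{0}^{\infty} - \frac{1}{\left(a^{2} + x^{2}\right)^{2}} \, dx = - \frac{\pi}{4 a^{3}}$.

Setting $a = \frac{4}{3}$:
$$I = - \frac{27 \pi}{256}.$$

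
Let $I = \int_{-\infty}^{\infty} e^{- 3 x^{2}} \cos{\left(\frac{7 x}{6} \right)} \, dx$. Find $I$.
$\frac{\sqrt{3} \sqrt{\pi}}{3 e^{\frac{49}{432}}}$

Let $b$ denote the cosine frequency and define $I(b) = \int_{-\infty}^{\infty} e^{- 3 x^{2}} \cos{\left(b x \right)} \, dx$.

Differentiating under the integral sign,
$$I'(b) = \int_{-\infty}^{\infty} - x e^{- 3 x^{2}} \sin{\left(b x \right)} \, dx.$$

Integrate $\int_{-\infty}^{\infty} x \sin(b x)\, e^{- 3 x^{2}}\, dx$ by parts with $u = \sin(b x)$ and $dv = x\, e^{- 3 x^{2}}\, dx$, giving $v = - \frac{e^{- 3 x^{2}}}{6}$. The boundary term vanishes and
$$\int_{-\infty}^{\infty} x \sin(b x)\, e^{- 3 x^{2}}\, dx = \frac{b}{6} \int_{-\infty}^{\infty} \cos(b x)\, e^{- 3 x^{2}}\, dx,$$
so $I'(b) = - \frac{b}{6}\, I(b)$.

This is a separable first-order ODE; solving with the initial condition $I(0) = \int_{-\infty}^{\infty} e^{- 3 x^{2}}\,dx = \frac{\sqrt{3} \sqrt{\pi}}{3}$ gives
$$I(b) = \frac{\sqrt{3} \sqrt{\pi} e^{- \frac{b^{2}}{12}}}{3}.$$

Setting $b = \frac{7}{6}$:
$$I = \frac{\sqrt{3} \sqrt{\pi}}{3 e^{\frac{49}{432}}}.$$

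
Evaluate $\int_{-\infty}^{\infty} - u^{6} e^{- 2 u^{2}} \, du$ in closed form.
$- \frac{15 \sqrt{2} \sqrt{\pi}}{128}$

Begin with the known integral
$$J(a) = \int_{-\infty}^{\infty} - e^{- a u^{2}} \, du = - \frac{\sqrt{\pi}}{\sqrt{a}}.$$

Differentiating under the integral sign brings down a factor of $(-u^2)$:
$$\frac{dJ}{da} = \int_{-\infty}^{\infty} u^{2} e^{- a u^{2}} \, du = \frac{\sqrt{\pi}}{2 a^{\frac{3}{2}}}.$$

Repeating $3$ times in total — each differentiation brings down another $(-u^2)$ — gives
$$\frac{d^{3}J}{da^{3}} = \int_{-\infty}^{\infty} u^{6} e^{- a u^{2}} \, du = \frac{15 \sqrt{\pi}}{8 a^{\frac{7}{2}}},$$
and the integrand here is $(-1)^{3}$ times the target integrand, so $I = (-1)^{3}\,\frac{d^{3}J}{da^{3}} = - \frac{15 \sqrt{\pi}}{8 a^{\frac{7}{2}}}$.

Setting $a = 2$:
$$I = - \frac{15 \sqrt{2} \sqrt{\pi}}{128}.$$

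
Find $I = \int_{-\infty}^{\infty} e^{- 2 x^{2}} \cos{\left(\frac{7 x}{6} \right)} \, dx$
$\frac{\sqrt{2} \sqrt{\pi}}{2 e^{\frac{49}{288}}}$

Treat the cosine frequency as a parameter and define $I(b) = \int_{-\infty}^{\infty} e^{- 2 x^{2}} \cos{\left(b x \right)} \, dx$.

Differentiating under the integral sign,
$$I'(b) = \int_{-\infty}^{\infty} - x e^{- 2 x^{2}} \sin{\left(b x \right)} \, dx.$$

Integrate $\int_{-\infty}^{\infty} x \sin(b x)\, e^{- 2 x^{2}}\, dx$ by parts with $u = \sin(b x)$ and $dv = x\, e^{- 2 x^{2}}\, dx$, giving $v = - \frac{e^{- 2 x^{2}}}{4}$. The boundary term vanishes and
$$\int_{-\infty}^{\infty} x \sin(b x)\, e^{- 2 x^{2}}\, dx = \frac{b}{4} \int_{-\infty}^{\infty} \cos(b x)\, e^{- 2 x^{2}}\, dx,$$
so $I'(b) = - \frac{b}{4}\, I(b)$.

This is a separable first-order ODE; solving with the initial condition $I(0) = \int_{-\infty}^{\infty} e^{- 2 x^{2}}\,dx = \frac{\sqrt{2} \sqrt{\pi}}{2}$ gives
$$I(b) = \frac{\sqrt{2} \sqrt{\pi} e^{- \frac{b^{2}}{8}}}{2}.$$

Setting $b = \frac{7}{6}$:
$$I = \frac{\sqrt{2} \sqrt{\pi}}{2 e^{\frac{49}{288}}}.$$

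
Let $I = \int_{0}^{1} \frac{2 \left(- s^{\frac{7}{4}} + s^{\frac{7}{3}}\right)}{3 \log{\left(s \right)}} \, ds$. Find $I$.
$\log{\left(\frac{4 \sqrt[3]{33} \cdot 5^{\frac{2}{3}}}{33} \right)}$

Consider the one-parameter family: let $I(a) = \int_{0}^{1} \frac{2 \left(s^{\frac{7}{3}} - s^{a}\right)}{3 \log{\left(s \right)}} \, ds$.

Since $\dfrac{\partial}{\partial a}\,s^{a} = s^{a} \ln s$, the $\ln s$ in the denominator cancels and
$$\frac{dI}{da} = \int_{0}^{1} - \frac{2}{3} s^{a} \, ds = - \frac{2}{3} \left[\frac{s^{a+1}}{a+1}\right]_0^1 = - \frac{2}{3 a + 3}.$$

Integrating with respect to $a$ gives $I(a) = - \frac{2 \log{\left(a + 1 \right)}}{3} - \frac{2 \log{\left(3 \right)}}{3} + \frac{2 \log{\left(10 \right)}}{3} + C$.

At $a = \frac{7}{3}$ the integrand is identically $0$, so $I(\frac{7}{3}) = 0$. The closed form gives $0$, hence $C = 0$.

Setting $a = \frac{7}{4}$:
$$I = \log{\left(\frac{4 \sqrt[3]{33} \cdot 5^{\frac{2}{3}}}{33} \right)}.$$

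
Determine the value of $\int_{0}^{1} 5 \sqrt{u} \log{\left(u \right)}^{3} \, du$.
$- \frac{160}{27}$

Consider the simpler parametrised integral
$$J(a) = \int_{0}^{1} 5 u^{a} \, du = \frac{5}{a + 1}.$$

Differentiating under the integral sign brings down a factor of $\ln u$:
$$\frac{dJ}{da} = \int_{0}^{1} 5 u^{a} \log{\left(u \right)} \, du = - \frac{5}{\left(a + 1\right)^{2}}.$$

Repeating $3$ times in total — each differentiation brings down another $\ln u$ — gives
$$\frac{d^{3}J}{da^{3}} = \int_{0}^{1} 5 u^{a} \log{\left(u \right)}^{3} \, du = - \frac{30}{\left(a + 1\right)^{4}},$$
and the integrand here is exactly the target integrand, so $I = - \frac{30}{\left(a + 1\right)^{4}}$.

Setting $a = \frac{1}{2}$:
$$I = - \frac{160}{27}.$$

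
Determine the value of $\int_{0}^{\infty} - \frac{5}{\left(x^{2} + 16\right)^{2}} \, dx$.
$- \frac{5 \pi}{256}$

Recall the elementary integral
$$J(a) = \int_{0}^{\infty} - \frac{5}{a^{2} + x^{2}} \, dx = - \frac{5 \pi}{2 a}.$$

Differentiating under the integral sign with respect to $a$,
$$\frac{dJ}{da} = \int_{0}^{\infty} \frac{10 a}{\left(a^{2} + x^{2}\right)^{2}} \, dx = \frac{5 \pi}{2 a^{2}},$$
so $\int_{0}^{\infty} - \frac{5}{\left(a^{2} + x^{2}\right)^{2}} \, dx = - \frac{5 \pi}{4 a^{3}}$.

Setting $a = 4$:
$$I = - \frac{5 \pi}{256}.$$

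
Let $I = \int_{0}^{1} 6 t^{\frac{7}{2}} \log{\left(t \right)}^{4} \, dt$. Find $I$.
$\frac{512}{6561}$

Begin with the known integral
$$J(a) = \int_{0}^{1} 6 t^{a} \, dt = \frac{6}{a + 1}.$$

Differentiating under the integral sign brings down a factor of $\ln t$:
$$\frac{dJ}{da} = \int_{0}^{1} 6 t^{a} \log{\left(t \right)} \, dt = - \frac{6}{\left(a + 1\right)^{2}}.$$

Repeating $4$ times in total — each differentiation brings down another $\ln t$ — gives
$$\frac{d^{4}J}{da^{4}} = \int_{0}^{1} 6 t^{a} \log{\left(t \right)}^{4} \, dt = \frac{144}{\left(a + 1\right)^{5}},$$
and the integrand here is exactly the target integrand, so $I = \frac{144}{\left(a + 1\right)^{5}}$.

Setting $a = \frac{7}{2}$:
$$I = \frac{512}{6561}.$$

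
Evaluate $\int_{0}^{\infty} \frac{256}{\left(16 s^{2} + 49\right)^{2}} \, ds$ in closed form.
$\frac{16 \pi}{343}$

Recall the elementary integral
$$J(a) = \int_{0}^{\infty} \frac{1}{a^{2} + s^{2}} \, ds = \frac{\pi}{2 a}.$$

Differentiating under the integral sign with respect to $a$,
$$\frac{dJ}{da} = \int_{0}^{\infty} - \frac{2 a}{\left(a^{2} + s^{2}\right)^{2}} \, ds = - \frac{\pi}{2 a^{2}},$$
so $\int_{0}^{\infty} \frac{1}{\left(a^{2} + s^{2}\right)^{2}} \, ds = \frac{\pi}{4 a^{3}}$.

Setting $a = \frac{7}{4}$:
$$I = \frac{16 \pi}{343}.$$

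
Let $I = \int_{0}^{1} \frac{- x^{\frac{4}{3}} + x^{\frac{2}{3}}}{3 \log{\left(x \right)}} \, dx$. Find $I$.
$- \frac{\log{\left(7 \right)}}{3} + \frac{\log{\left(5 \right)}}{3}$

Introduce a parameter $a$ in the exponent: let $I(a) = \int_{0}^{1} \frac{- x^{\frac{4}{3}} + x^{a}}{3 \log{\left(x \right)}} \, dx$.

Since $\dfrac{\partial}{\partial a}\,x^{a} = x^{a} \ln x$, the $\ln x$ in the denominator cancels and
$$\frac{dI}{da} = \int_{0}^{1} \frac{1}{3} x^{a} \, dx = \frac{1}{3} \left[\frac{x^{a+1}}{a+1}\right]_0^1 = \frac{1}{3 \left(a + 1\right)}.$$

Integrating with respect to $a$ gives $I(a) = \frac{\log{\left(a + 1 \right)}}{3} - \frac{\log{\left(7 \right)}}{3} + \frac{\log{\left(3 \right)}}{3} + C$.

At $a = \frac{4}{3}$ the integrand is identically $0$, so $I(\frac{4}{3}) = 0$. The closed form gives $0$, hence $C = 0$.

Setting $a = \frac{2}{3}$:
$$I = - \frac{\log{\left(7 \right)}}{3} + \frac{\log{\left(5 \right)}}{3}.$$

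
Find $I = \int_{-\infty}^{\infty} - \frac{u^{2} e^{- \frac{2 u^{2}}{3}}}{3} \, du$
$- \frac{\sqrt{6} \sqrt{\pi}}{8}$

Consider the simpler parametrised integral
$$J(a) = \int_{-\infty}^{\infty} - \frac{e^{- a u^{2}}}{3} \, du = - \frac{\sqrt{\pi}}{3 \sqrt{a}}.$$

Differentiating under the integral sign brings down a factor of $(-u^2)$:
$$\frac{dJ}{da} = \int_{-\infty}^{\infty} \frac{u^{2} e^{- a u^{2}}}{3} \, du = \frac{\sqrt{\pi}}{6 a^{\frac{3}{2}}}.$$

The integral on the left is $-I$, so $I = - \frac{\sqrt{\pi}}{6 a^{\frac{3}{2}}}$.

Setting $a = \frac{2}{3}$:
$$I = - \frac{\sqrt{6} \sqrt{\pi}}{8}.$$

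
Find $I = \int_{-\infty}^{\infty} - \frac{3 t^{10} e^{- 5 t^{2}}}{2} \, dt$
$- \frac{567 \sqrt{5} \sqrt{\pi}}{200000}$

Begin with the known integral
$$J(a) = \int_{-\infty}^{\infty} - \frac{3 e^{- a t^{2}}}{2} \, dt = - \frac{3 \sqrt{\pi}}{2 \sqrt{a}}.$$

Differentiating under the integral sign brings down a factor of $(-t^2)$:
$$\frac{dJ}{da} = \int_{-\infty}^{\infty} \frac{3 t^{2} e^{- a t^{2}}}{2} \, dt = \frac{3 \sqrt{\pi}}{4 a^{\frac{3}{2}}}.$$

Repeating $5$ times in total — each differentiation brings down another $(-t^2)$ — gives
$$\frac{d^{5}J}{da^{5}} = \int_{-\infty}^{\infty} \frac{3 t^{10} e^{- a t^{2}}}{2} \, dt = \frac{2835 \sqrt{\pi}}{64 a^{\frac{11}{2}}},$$
and the integrand here is $(-1)^{5}$ times the target integrand, so $I = (-1)^{5}\,\frac{d^{5}J}{da^{5}} = - \frac{2835 \sqrt{\pi}}{64 a^{\frac{11}{2}}}$.

Setting $a = 5$:
$$I = - \frac{567 \sqrt{5} \sqrt{\pi}}{200000}.$$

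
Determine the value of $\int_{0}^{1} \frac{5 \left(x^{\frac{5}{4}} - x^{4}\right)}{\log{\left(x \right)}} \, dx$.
$- \log{\left(\frac{3200000}{59049} \right)}$

Replace the exponent $4$ by a parameter $a$: let $I(a) = \int_{0}^{1} \frac{5 \left(x^{\frac{5}{4}} - x^{a}\right)}{\log{\left(x \right)}} \, dx$.

Since $\dfrac{\partial}{\partial a}\,x^{a} = x^{a} \ln x$, the $\ln x$ in the denominator cancels and
$$\frac{dI}{da} = \int_{0}^{1} -5 x^{a} \, dx = -5 \left[\frac{x^{a+1}}{a+1}\right]_0^1 = - \frac{5}{a + 1}.$$

Integrating with respect to $a$ gives $I(a) = - \log{\left(\frac{1024 \left(a + 1\right)^{5}}{59049} \right)} + C$.

At $a = \frac{5}{4}$ the integrand is identically $0$, so $I(\frac{5}{4}) = 0$. The closed form gives $0$, hence $C = 0$.

Setting $a = 4$:
$$I = - \log{\left(\frac{3200000}{59049} \right)}.$$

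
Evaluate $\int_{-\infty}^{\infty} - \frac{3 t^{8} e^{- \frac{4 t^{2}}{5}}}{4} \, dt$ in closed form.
$- \frac{196875 \sqrt{5} \sqrt{\pi}}{32768}$

Consider the simpler parametrised integral
$$J(a) = \int_{-\infty}^{\infty} - \frac{3 e^{- a t^{2}}}{4} \, dt = - \frac{3 \sqrt{\pi}}{4 \sqrt{a}}.$$

Differentiating under the integral sign brings down a factor of $(-t^2)$:
$$\frac{dJ}{da} = \int_{-\infty}^{\infty} \frac{3 t^{2} e^{- a t^{2}}}{4} \, dt = \frac{3 \sqrt{\pi}}{8 a^{\frac{3}{2}}}.$$

Repeating $4$ times in total — each differentiation brings down another $(-t^2)$ — gives
$$\frac{d^{4}J}{da^{4}} = \int_{-\infty}^{\infty} - \frac{3 t^{8} e^{- a t^{2}}}{4} \, dt = - \frac{315 \sqrt{\pi}}{64 a^{\frac{9}{2}}},$$
and the integrand here is exactly the target integrand, so $I = - \frac{315 \sqrt{\pi}}{64 a^{\frac{9}{2}}}$.

Setting $a = \frac{4}{5}$:
$$I = - \frac{196875 \sqrt{5} \sqrt{\pi}}{32768}.$$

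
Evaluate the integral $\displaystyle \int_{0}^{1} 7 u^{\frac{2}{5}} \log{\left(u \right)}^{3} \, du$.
$- \frac{3750}{343}$

Start from the elementary integral
$$J(a) = \int_{0}^{1} 7 u^{a} \, du = \frac{7}{a + 1}.$$

Differentiating under the integral sign brings down a factor of $\ln u$:
$$\frac{dJ}{da} = \int_{0}^{1} 7 u^{a} \log{\left(u \right)} \, du = - \frac{7}{\left(a + 1\right)^{2}}.$$

Repeating $3$ times in total — each differentiation brings down another $\ln u$ — gives
$$\frac{d^{3}J}{da^{3}} = \int_{0}^{1} 7 u^{a} \log{\left(u \right)}^{3} \, du = - \frac{42}{\left(a + 1\right)^{4}},$$
and the integrand here is exactly the target integrand, so $I = - \frac{42}{\left(a + 1\right)^{4}}$.

Setting $a = \frac{2}{5}$:
$$I = - \frac{3750}{343}.$$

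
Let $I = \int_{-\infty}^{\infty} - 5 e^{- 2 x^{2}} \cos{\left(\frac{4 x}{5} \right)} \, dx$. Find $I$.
$- \frac{5 \sqrt{2} \sqrt{\pi}}{2 e^{\frac{2}{25}}}$

Treat the cosine frequency as a parameter and define $I(b) = \int_{-\infty}^{\infty} - 5 e^{- 2 x^{2}} \cos{\left(b x \right)} \, dx$.

Differentiating under the integral sign,
$$I'(b) = \int_{-\infty}^{\infty} 5 x e^{- 2 x^{2}} \sin{\left(b x \right)} \, dx.$$

Integrate $\int_{-\infty}^{\infty} x \sin(b x)\, e^{- 2 x^{2}}\, dx$ by parts with $u = \sin(b x)$ and $dv = x\, e^{- 2 x^{2}}\, dx$, giving $v = - \frac{e^{- 2 x^{2}}}{4}$. The boundary term vanishes and
$$\int_{-\infty}^{\infty} x \sin(b x)\, e^{- 2 x^{2}}\, dx = \frac{b}{4} \int_{-\infty}^{\infty} \cos(b x)\, e^{- 2 x^{2}}\, dx,$$
so $I'(b) = - \frac{b}{4}\, I(b)$.

This is a separable first-order ODE; solving with the initial condition $I(0) = \int_{-\infty}^{\infty} - 5 e^{- 2 x^{2}}\,dx = - \frac{5 \sqrt{2} \sqrt{\pi}}{2}$ gives
$$I(b) = - \frac{5 \sqrt{2} \sqrt{\pi} e^{- \frac{b^{2}}{8}}}{2}.$$

Setting $b = \frac{4}{5}$:
$$I = - \frac{5 \sqrt{2} \sqrt{\pi}}{2 e^{\frac{2}{25}}}.$$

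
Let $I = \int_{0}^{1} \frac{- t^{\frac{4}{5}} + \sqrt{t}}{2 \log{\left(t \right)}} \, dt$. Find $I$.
$\log{\left(\frac{\sqrt{30}}{6} \right)}$

Consider the one-parameter family: let $I(a) = \int_{0}^{1} \frac{- t^{\frac{4}{5}} + t^{a}}{2 \log{\left(t \right)}} \, dt$.

Since $\dfrac{\partial}{\partial a}\,t^{a} = t^{a} \ln t$, the $\ln t$ in the denominator cancels and
$$\frac{dI}{da} = \int_{0}^{1} \frac{1}{2} t^{a} \, dt = \frac{1}{2} \left[\frac{t^{a+1}}{a+1}\right]_0^1 = \frac{1}{2 \left(a + 1\right)}.$$

Integrating with respect to $a$ gives $I(a) = \frac{\log{\left(a + 1 \right)}}{2} - \log{\left(3 \right)} + \frac{\log{\left(5 \right)}}{2} + C$.

At $a = \frac{4}{5}$ the integrand is identically $0$, so $I(\frac{4}{5}) = 0$. The closed form gives $0$, hence $C = 0$.

Setting $a = \frac{1}{2}$:
$$I = \log{\left(\frac{\sqrt{30}}{6} \right)}.$$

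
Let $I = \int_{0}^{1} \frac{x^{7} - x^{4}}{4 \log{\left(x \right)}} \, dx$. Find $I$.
$\log{\left(\frac{10^{\frac{3}{4}}}{5} \right)}$

Replace the exponent $4$ by a parameter $a$: let $I(a) = \int_{0}^{1} \frac{x^{7} - x^{a}}{4 \log{\left(x \right)}} \, dx$.

Since $\dfrac{\partial}{\partial a}\,x^{a} = x^{a} \ln x$, the $\ln x$ in the denominator cancels and
$$\frac{dI}{da} = \int_{0}^{1} - \frac{1}{4} x^{a} \, dx = - \frac{1}{4} \left[\frac{x^{a+1}}{a+1}\right]_0^1 = - \frac{1}{4 a + 4}.$$

Integrating with respect to $a$ gives $I(a) = - \frac{\log{\left(a + 1 \right)}}{4} + \frac{3 \log{\left(2 \right)}}{4} + C$.

At $a = 7$ the integrand is identically $0$, so $I(7) = 0$. The closed form gives $0$, hence $C = 0$.

Setting $a = 4$:
$$I = \log{\left(\frac{10^{\frac{3}{4}}}{5} \right)}.$$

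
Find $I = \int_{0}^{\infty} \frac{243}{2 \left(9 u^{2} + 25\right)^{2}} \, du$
$\frac{81 \pi}{1000}$

Begin with the known result
$$J(a) = \int_{0}^{\infty} \frac{3}{2 \left(a^{2} + u^{2}\right)} \, du = \frac{3 \pi}{4 a}.$$

Differentiating under the integral sign with respect to $a$,
$$\frac{dJ}{da} = \int_{0}^{\infty} - \frac{3 a}{\left(a^{2} + u^{2}\right)^{2}} \, du = - \frac{3 \pi}{4 a^{2}},$$
so $\int_{0}^{\infty} \frac{3}{2 \left(a^{2} + u^{2}\right)^{2}} \, du = \frac{3 \pi}{8 a^{3}}$.

Setting $a = \frac{5}{3}$:
$$I = \frac{81 \pi}{1000}.$$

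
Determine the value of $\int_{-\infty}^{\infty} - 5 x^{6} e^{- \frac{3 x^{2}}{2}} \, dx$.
$- \frac{25 \sqrt{6} \sqrt{\pi}}{27}$

Begin with the known integral
$$J(a) = \int_{-\infty}^{\infty} - 5 e^{- a x^{2}} \, dx = - \frac{5 \sqrt{\pi}}{\sqrt{a}}.$$

Differentiating under the integral sign brings down a factor of $(-x^2)$:
$$\frac{dJ}{da} = \int_{-\infty}^{\infty} 5 x^{2} e^{- a x^{2}} \, dx = \frac{5 \sqrt{\pi}}{2 a^{\frac{3}{2}}}.$$

Repeating $3$ times in total — each differentiation brings down another $(-x^2)$ — gives
$$\frac{d^{3}J}{da^{3}} = \int_{-\infty}^{\infty} 5 x^{6} e^{- a x^{2}} \, dx = \frac{75 \sqrt{\pi}}{8 a^{\frac{7}{2}}},$$
and the integrand here is $(-1)^{3}$ times the target integrand, so $I = (-1)^{3}\,\frac{d^{3}J}{da^{3}} = - \frac{75 \sqrt{\pi}}{8 a^{\frac{7}{2}}}$.

Setting $a = \frac{3}{2}$:
$$I = - \frac{25 \sqrt{6} \sqrt{\pi}}{27}.$$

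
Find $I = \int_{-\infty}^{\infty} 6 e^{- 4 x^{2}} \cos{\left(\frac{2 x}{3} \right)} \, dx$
$\frac{3 \sqrt{\pi}}{e^{\frac{1}{36}}}$

Let $b$ denote the cosine frequency and define $I(b) = \int_{-\infty}^{\infty} 6 e^{- 4 x^{2}} \cos{\left(b x \right)} \, dx$.

Differentiating under the integral sign,
$$I'(b) = \int_{-\infty}^{\infty} - 6 x e^{- 4 x^{2}} \sin{\left(b x \right)} \, dx.$$

Integrate $\int_{-\infty}^{\infty} x \sin(b x)\, e^{- 4 x^{2}}\, dx$ by parts with $u = \sin(b x)$ and $dv = x\, e^{- 4 x^{2}}\, dx$, giving $v = - \frac{e^{- 4 x^{2}}}{8}$. The boundary term vanishes and
$$\int_{-\infty}^{\infty} x \sin(b x)\, e^{- 4 x^{2}}\, dx = \frac{b}{8} \int_{-\infty}^{\infty} \cos(b x)\, e^{- 4 x^{2}}\, dx,$$
so $I'(b) = - \frac{b}{8}\, I(b)$.

This is a separable first-order ODE; solving with the initial condition $I(0) = \int_{-\infty}^{\infty} 6 e^{- 4 x^{2}}\,dx = 3 \sqrt{\pi}$ gives
$$I(b) = 3 \sqrt{\pi} e^{- \frac{b^{2}}{16}}.$$

Setting $b = \frac{2}{3}$:
$$I = \frac{3 \sqrt{\pi}}{e^{\frac{1}{36}}}.$$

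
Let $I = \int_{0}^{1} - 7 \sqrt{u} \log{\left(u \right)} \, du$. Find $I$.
$\frac{28}{9}$

Begin with the known integral
$$J(a) = \int_{0}^{1} - 7 u^{a} \, du = - \frac{7}{a + 1}.$$

Differentiating under the integral sign brings down a factor of $\ln u$:
$$\frac{dJ}{da} = \int_{0}^{1} - 7 u^{a} \log{\left(u \right)} \, du = \frac{7}{\left(a + 1\right)^{2}}.$$

The integral on the left is $I$, so $I = \frac{7}{\left(a + 1\right)^{2}}$.

Setting $a = \frac{1}{2}$:
$$I = \frac{28}{9}.$$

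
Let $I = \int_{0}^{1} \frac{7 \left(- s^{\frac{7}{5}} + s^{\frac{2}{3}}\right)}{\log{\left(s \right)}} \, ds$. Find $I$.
$\log{\left(\frac{6103515625}{78364164096} \right)}$

Consider the one-parameter family: let $I(a) = \int_{0}^{1} \frac{7 \left(- s^{\frac{7}{5}} + s^{a}\right)}{\log{\left(s \right)}} \, ds$.

Since $\dfrac{\partial}{\partial a}\,s^{a} = s^{a} \ln s$, the $\ln s$ in the denominator cancels and
$$\frac{dI}{da} = \int_{0}^{1} 7 s^{a} \, ds = 7 \left[\frac{s^{a+1}}{a+1}\right]_0^1 = \frac{7}{a + 1}.$$

Integrating with respect to $a$ gives $I(a) = \log{\left(\frac{78125 \left(a + 1\right)^{7}}{35831808} \right)} + C$.

At $a = \frac{7}{5}$ the integrand is identically $0$, so $I(\frac{7}{5}) = 0$. The closed form gives $0$, hence $C = 0$.

Setting $a = \frac{2}{3}$:
$$I = \log{\left(\frac{6103515625}{78364164096} \right)}.$$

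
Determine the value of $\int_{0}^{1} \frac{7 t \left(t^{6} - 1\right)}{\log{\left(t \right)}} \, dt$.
$\log{\left(16384 \right)}$

Consider the one-parameter family: let $I(a) = \int_{0}^{1} \frac{7 \left(t^{7} - t^{a}\right)}{\log{\left(t \right)}} \, dt$.

Since $\dfrac{\partial}{\partial a}\,t^{a} = t^{a} \ln t$, the $\ln t$ in the denominator cancels and
$$\frac{dI}{da} = \int_{0}^{1} -7 t^{a} \, dt = -7 \left[\frac{t^{a+1}}{a+1}\right]_0^1 = - \frac{7}{a + 1}.$$

Integrating with respect to $a$ gives $I(a) = - \log{\left(\frac{\left(a + 1\right)^{7}}{2097152} \right)} + C$.

At $a = 7$ the integrand is identically $0$, so $I(7) = 0$. The closed form gives $0$, hence $C = 0$.

Setting $a = 1$:
$$I = \log{\left(16384 \right)}.$$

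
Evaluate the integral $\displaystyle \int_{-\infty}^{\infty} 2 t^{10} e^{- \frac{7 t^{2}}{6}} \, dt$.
$\frac{65610 \sqrt{42} \sqrt{\pi}}{16807}$

Start from the elementary integral
$$J(a) = \int_{-\infty}^{\infty} 2 e^{- a t^{2}} \, dt = \frac{2 \sqrt{\pi}}{\sqrt{a}}.$$

Differentiating under the integral sign brings down a factor of $(-t^2)$:
$$\frac{dJ}{da} = \int_{-\infty}^{\infty} - 2 t^{2} e^{- a t^{2}} \, dt = - \frac{\sqrt{\pi}}{a^{\frac{3}{2}}}.$$

Repeating $5$ times in total — each differentiation brings down another $(-t^2)$ — gives
$$\frac{d^{5}J}{da^{5}} = \int_{-\infty}^{\infty} - 2 t^{10} e^{- a t^{2}} \, dt = - \frac{945 \sqrt{\pi}}{16 a^{\frac{11}{2}}},$$
and the integrand here is $(-1)^{5}$ times the target integrand, so $I = (-1)^{5}\,\frac{d^{5}J}{da^{5}} = \frac{945 \sqrt{\pi}}{16 a^{\frac{11}{2}}}$.

Setting $a = \frac{7}{6}$:
$$I = \frac{65610 \sqrt{42} \sqrt{\pi}}{16807}.$$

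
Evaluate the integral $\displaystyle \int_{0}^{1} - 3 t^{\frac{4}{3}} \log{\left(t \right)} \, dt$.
$\frac{27}{49}$

Consider the simpler parametrised integral
$$J(a) = \int_{0}^{1} - 3 t^{a} \, dt = - \frac{3}{a + 1}.$$

Differentiating under the integral sign brings down a factor of $\ln t$:
$$\frac{dJ}{da} = \int_{0}^{1} - 3 t^{a} \log{\left(t \right)} \, dt = \frac{3}{\left(a + 1\right)^{2}}.$$

The integral on the left is $I$, so $I = \frac{3}{\left(a + 1\right)^{2}}$.

Setting $a = \frac{4}{3}$:
$$I = \frac{27}{49}.$$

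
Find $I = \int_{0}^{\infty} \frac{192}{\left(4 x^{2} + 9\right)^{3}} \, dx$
$\frac{2 \pi}{27}$

Begin with the known result
$$J(a) = \int_{0}^{\infty} \frac{3}{a^{2} + x^{2}} \, dx = \frac{3 \pi}{2 a}.$$

Differentiating under the integral sign with respect to $a$,
$$\frac{dJ}{da} = \int_{0}^{\infty} - \frac{6 a}{\left(a^{2} + x^{2}\right)^{2}} \, dx = - \frac{3 \pi}{2 a^{2}},$$
so $\int_{0}^{\infty} \frac{3}{\left(a^{2} + x^{2}\right)^{2}} \, dx = \frac{3 \pi}{4 a^{3}}$.

Repeating — each differentiation of $1/(x^2+a^2)^j$ produces $-2ja/(x^2+a^2)^{j+1}$ — and dividing through by $-2ja$ at each step yields, after $2$ differentiations in total,
$$\int_{0}^{\infty} \frac{3}{\left(a^{2} + x^{2}\right)^{3}} \, dx = \frac{9 \pi}{16 a^{5}}.$$

Setting $a = \frac{3}{2}$:
$$I = \frac{2 \pi}{27}.$$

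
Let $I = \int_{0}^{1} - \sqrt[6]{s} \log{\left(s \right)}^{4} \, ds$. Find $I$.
$- \frac{186624}{16807}$

Consider the simpler parametrised integral
$$J(a) = \int_{0}^{1} - s^{a} \, ds = - \frac{1}{a + 1}.$$

Differentiating under the integral sign brings down a factor of $\ln s$:
$$\frac{dJ}{da} = \int_{0}^{1} - s^{a} \log{\left(s \right)} \, ds = \frac{1}{\left(a + 1\right)^{2}}.$$

Repeating $4$ times in total — each differentiation brings down another $\ln s$ — gives
$$\frac{d^{4}J}{da^{4}} = \int_{0}^{1} - s^{a} \log{\left(s \right)}^{4} \, ds = - \frac{24}{\left(a + 1\right)^{5}},$$
and the integrand here is exactly the target integrand, so $I = - \frac{24}{\left(a + 1\right)^{5}}$.

Setting $a = \frac{1}{6}$:
$$I = - \frac{186624}{16807}.$$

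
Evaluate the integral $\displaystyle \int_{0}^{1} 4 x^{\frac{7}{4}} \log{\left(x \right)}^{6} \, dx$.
$\frac{47185920}{19487171}$

Begin with the known integral
$$J(a) = \int_{0}^{1} 4 x^{a} \, dx = \frac{4}{a + 1}.$$

Differentiating under the integral sign brings down a factor of $\ln x$:
$$\frac{dJ}{da} = \int_{0}^{1} 4 x^{a} \log{\left(x \right)} \, dx = - \frac{4}{\left(a + 1\right)^{2}}.$$

Repeating $6$ times in total — each differentiation brings down another $\ln x$ — gives
$$\frac{d^{6}J}{da^{6}} = \int_{0}^{1} 4 x^{a} \log{\left(x \right)}^{6} \, dx = \frac{2880}{\left(a + 1\right)^{7}},$$
and the integrand here is exactly the target integrand, so $I = \frac{2880}{\left(a + 1\right)^{7}}$.

Setting $a = \frac{7}{4}$:
$$I = \frac{47185920}{19487171}.$$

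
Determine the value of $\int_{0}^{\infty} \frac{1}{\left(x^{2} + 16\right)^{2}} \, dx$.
$\frac{\pi}{256}$

Begin with the known result
$$J(a) = \int_{0}^{\infty} \frac{1}{a^{2} + x^{2}} \, dx = \frac{\pi}{2 a}.$$

Differentiating under the integral sign with respect to $a$,
$$\frac{dJ}{da} = \int_{0}^{\infty} - \frac{2 a}{\left(a^{2} + x^{2}\right)^{2}} \, dx = - \frac{\pi}{2 a^{2}},$$
so $\int_{0}^{\infty} \frac{1}{\left(a^{2} + x^{2}\right)^{2}} \, dx = \frac{\pi}{4 a^{3}}$.

Setting $a = 4$:
$$I = \frac{\pi}{256}.$$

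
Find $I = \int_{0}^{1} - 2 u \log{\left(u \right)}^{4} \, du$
$- \frac{3}{2}$

Consider the simpler parametrised integral
$$J(a) = \int_{0}^{1} - 2 u^{a} \, du = - \frac{2}{a + 1}.$$

Differentiating under the integral sign brings down a factor of $\ln u$:
$$\frac{dJ}{da} = \int_{0}^{1} - 2 u^{a} \log{\left(u \right)} \, du = \frac{2}{\left(a + 1\right)^{2}}.$$

Repeating $4$ times in total — each differentiation brings down another $\ln u$ — gives
$$\frac{d^{4}J}{da^{4}} = \int_{0}^{1} - 2 u^{a} \log{\left(u \right)}^{4} \, du = - \frac{48}{\left(a + 1\right)^{5}},$$
and the integrand here is exactly the target integrand, so $I = - \frac{48}{\left(a + 1\right)^{5}}$.

Setting $a = 1$:
$$I = - \frac{3}{2}.$$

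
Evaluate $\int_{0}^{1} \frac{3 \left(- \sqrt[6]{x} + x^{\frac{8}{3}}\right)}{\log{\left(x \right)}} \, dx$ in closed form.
$- \log{\left(\frac{343}{10648} \right)}$

Consider the one-parameter family: let $I(a) = \int_{0}^{1} \frac{3 \left(x^{\frac{8}{3}} - x^{a}\right)}{\log{\left(x \right)}} \, dx$.

Since $\dfrac{\partial}{\partial a}\,x^{a} = x^{a} \ln x$, the $\ln x$ in the denominator cancels and
$$\frac{dI}{da} = \int_{0}^{1} -3 x^{a} \, dx = -3 \left[\frac{x^{a+1}}{a+1}\right]_0^1 = - \frac{3}{a + 1}.$$

Integrating with respect to $a$ gives $I(a) = - \log{\left(\frac{27 \left(a + 1\right)^{3}}{1331} \right)} + C$.

At $a = \frac{8}{3}$ the integrand is identically $0$, so $I(\frac{8}{3}) = 0$. The closed form gives $0$, hence $C = 0$.

Setting $a = \frac{1}{6}$:
$$I = - \log{\left(\frac{343}{10648} \right)}.$$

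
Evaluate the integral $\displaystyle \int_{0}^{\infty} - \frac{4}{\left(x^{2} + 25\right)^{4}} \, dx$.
$- \frac{\pi}{125000}$

Begin with the known result
$$J(a) = \int_{0}^{\infty} - \frac{4}{a^{2} + x^{2}} \, dx = - \frac{2 \pi}{a}.$$

Differentiating under the integral sign with respect to $a$,
$$\frac{dJ}{da} = \int_{0}^{\infty} \frac{8 a}{\left(a^{2} + x^{2}\right)^{2}} \, dx = \frac{2 \pi}{a^{2}},$$
so $\int_{0}^{\infty} - \frac{4}{\left(a^{2} + x^{2}\right)^{2}} \, dx = - \frac{\pi}{a^{3}}$.

Repeating — each differentiation of $1/(x^2+a^2)^j$ produces $-2ja/(x^2+a^2)^{j+1}$ — and dividing through by $-2ja$ at each step yields, after $3$ differentiations in total,
$$\int_{0}^{\infty} - \frac{4}{\left(a^{2} + x^{2}\right)^{4}} \, dx = - \frac{5 \pi}{8 a^{7}}.$$

Setting $a = 5$:
$$I = - \frac{\pi}{125000}.$$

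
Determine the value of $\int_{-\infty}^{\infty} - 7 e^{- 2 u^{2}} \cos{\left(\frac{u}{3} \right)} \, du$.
$- \frac{7 \sqrt{2} \sqrt{\pi}}{2 e^{\frac{1}{72}}}$

Let $b$ denote the cosine frequency and define $I(b) = \int_{-\infty}^{\infty} - 7 e^{- 2 u^{2}} \cos{\left(b u \right)} \, du$.

Differentiating under the integral sign,
$$I'(b) = \int_{-\infty}^{\infty} 7 u e^{- 2 u^{2}} \sin{\left(b u \right)} \, du.$$

Integrate $\int_{-\infty}^{\infty} u \sin(b u)\, e^{- 2 u^{2}}\, du$ by parts with $w = \sin(b u)$ and $dv = u\, e^{- 2 u^{2}}\, du$, giving $v = - \frac{e^{- 2 u^{2}}}{4}$. The boundary term vanishes and
$$\int_{-\infty}^{\infty} u \sin(b u)\, e^{- 2 u^{2}}\, du = \frac{b}{4} \int_{-\infty}^{\infty} \cos(b u)\, e^{- 2 u^{2}}\, du,$$
so $I'(b) = - \frac{b}{4}\, I(b)$.

This is a separable first-order ODE; solving with the initial condition $I(0) = \int_{-\infty}^{\infty} - 7 e^{- 2 u^{2}}\,du = - \frac{7 \sqrt{2} \sqrt{\pi}}{2}$ gives
$$I(b) = - \frac{7 \sqrt{2} \sqrt{\pi} e^{- \frac{b^{2}}{8}}}{2}.$$

Setting $b = \frac{1}{3}$:
$$I = - \frac{7 \sqrt{2} \sqrt{\pi}}{2 e^{\frac{1}{72}}}.$$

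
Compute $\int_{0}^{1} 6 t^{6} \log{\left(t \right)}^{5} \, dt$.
$- \frac{720}{117649}$

Start from the elementary integral
$$J(a) = \int_{0}^{1} 6 t^{a} \, dt = \frac{6}{a + 1}.$$

Differentiating under the integral sign brings down a factor of $\ln t$:
$$\frac{dJ}{da} = \int_{0}^{1} 6 t^{a} \log{\left(t \right)} \, dt = - \frac{6}{\left(a + 1\right)^{2}}.$$

Repeating $5$ times in total — each differentiation brings down another $\ln t$ — gives
$$\frac{d^{5}J}{da^{5}} = \int_{0}^{1} 6 t^{a} \log{\left(t \right)}^{5} \, dt = - \frac{720}{\left(a + 1\right)^{6}},$$
and the integrand here is exactly the target integrand, so $I = - \frac{720}{\left(a + 1\right)^{6}}$.

Setting $a = 6$:
$$I = - \frac{720}{117649}.$$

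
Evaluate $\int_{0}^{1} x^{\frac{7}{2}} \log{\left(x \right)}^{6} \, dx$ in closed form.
$\frac{10240}{531441}$

Start from the elementary integral
$$J(a) = \int_{0}^{1} x^{a} \, dx = \frac{1}{a + 1}.$$

Differentiating under the integral sign brings down a factor of $\ln x$:
$$\frac{dJ}{da} = \int_{0}^{1} x^{a} \log{\left(x \right)} \, dx = - \frac{1}{\left(a + 1\right)^{2}}.$$

Repeating $6$ times in total — each differentiation brings down another $\ln x$ — gives
$$\frac{d^{6}J}{da^{6}} = \int_{0}^{1} x^{a} \log{\left(x \right)}^{6} \, dx = \frac{720}{\left(a + 1\right)^{7}},$$
and the integrand here is exactly the target integrand, so $I = \frac{720}{\left(a + 1\right)^{7}}$.

Setting $a = \frac{7}{2}$:
$$I = \frac{10240}{531441}.$$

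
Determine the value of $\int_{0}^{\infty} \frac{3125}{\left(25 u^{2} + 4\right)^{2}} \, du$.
$\frac{625 \pi}{32}$

Start from the standard arctangent integral
$$J(a) = \int_{0}^{\infty} \frac{5}{a^{2} + u^{2}} \, du = \frac{5 \pi}{2 a}.$$

Differentiating under the integral sign with respect to $a$,
$$\frac{dJ}{da} = \int_{0}^{\infty} - \frac{10 a}{\left(a^{2} + u^{2}\right)^{2}} \, du = - \frac{5 \pi}{2 a^{2}},$$
so $\int_{0}^{\infty} \frac{5}{\left(a^{2} + u^{2}\right)^{2}} \, du = \frac{5 \pi}{4 a^{3}}$.

Setting $a = \frac{2}{5}$:
$$I = \frac{625 \pi}{32}.$$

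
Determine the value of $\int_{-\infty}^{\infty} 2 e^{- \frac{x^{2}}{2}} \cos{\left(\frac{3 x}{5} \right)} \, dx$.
$\frac{2 \sqrt{2} \sqrt{\pi}}{e^{\frac{9}{50}}}$

Treat the cosine frequency as a parameter and define $I(b) = \int_{-\infty}^{\infty} 2 e^{- \frac{x^{2}}{2}} \cos{\left(b x \right)} \, dx$.

Differentiating under the integral sign,
$$I'(b) = \int_{-\infty}^{\infty} - 2 x e^{- \frac{x^{2}}{2}} \sin{\left(b x \right)} \, dx.$$

Integrate $\int_{-\infty}^{\infty} x \sin(b x)\, e^{- \frac{x^{2}}{2}}\, dx$ by parts with $u = \sin(b x)$ and $dv = x\, e^{- \frac{x^{2}}{2}}\, dx$, giving $v = - e^{- \frac{x^{2}}{2}}$. The boundary term vanishes and
$$\int_{-\infty}^{\infty} x \sin(b x)\, e^{- \frac{x^{2}}{2}}\, dx = b \int_{-\infty}^{\infty} \cos(b x)\, e^{- \frac{x^{2}}{2}}\, dx,$$
so $I'(b) = - b\, I(b)$.

This is a separable first-order ODE; solving with the initial condition $I(0) = \int_{-\infty}^{\infty} 2 e^{- \frac{x^{2}}{2}}\,dx = 2 \sqrt{2} \sqrt{\pi}$ gives
$$I(b) = 2 \sqrt{2} \sqrt{\pi} e^{- \frac{b^{2}}{2}}.$$

Setting $b = \frac{3}{5}$:
$$I = \frac{2 \sqrt{2} \sqrt{\pi}}{e^{\frac{9}{50}}}.$$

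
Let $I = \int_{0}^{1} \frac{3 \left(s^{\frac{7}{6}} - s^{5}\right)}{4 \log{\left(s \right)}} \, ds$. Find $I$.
$- \frac{3 \log{\left(6 \right)}}{2} + \frac{3 \log{\left(13 \right)}}{4}$

Replace the exponent $\frac{7}{6}$ by a parameter $a$: let $I(a) = \int_{0}^{1} \frac{3 \left(- s^{5} + s^{a}\right)}{4 \log{\left(s \right)}} \, ds$.

Since $\dfrac{\partial}{\partial a}\,s^{a} = s^{a} \ln s$, the $\ln s$ in the denominator cancels and
$$\frac{dI}{da} = \int_{0}^{1} \frac{3}{4} s^{a} \, ds = \frac{3}{4} \left[\frac{s^{a+1}}{a+1}\right]_0^1 = \frac{3}{4 \left(a + 1\right)}.$$

Integrating with respect to $a$ gives $I(a) = \frac{3 \log{\left(a + 1 \right)}}{4} - \frac{3 \log{\left(6 \right)}}{4} + C$.

At $a = 5$ the integrand is identically $0$, so $I(5) = 0$. The closed form gives $0$, hence $C = 0$.

Setting $a = \frac{7}{6}$:
$$I = - \frac{3 \log{\left(6 \right)}}{2} + \frac{3 \log{\left(13 \right)}}{4}.$$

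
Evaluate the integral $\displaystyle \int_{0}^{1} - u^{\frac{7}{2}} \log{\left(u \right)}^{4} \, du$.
$- \frac{256}{19683}$

Begin with the known integral
$$J(a) = \int_{0}^{1} - u^{a} \, du = - \frac{1}{a + 1}.$$

Differentiating under the integral sign brings down a factor of $\ln u$:
$$\frac{dJ}{da} = \int_{0}^{1} - u^{a} \log{\left(u \right)} \, du = \frac{1}{\left(a + 1\right)^{2}}.$$

Repeating $4$ times in total — each differentiation brings down another $\ln u$ — gives
$$\frac{d^{4}J}{da^{4}} = \int_{0}^{1} - u^{a} \log{\left(u \right)}^{4} \, du = - \frac{24}{\left(a + 1\right)^{5}},$$
and the integrand here is exactly the target integrand, so $I = - \frac{24}{\left(a + 1\right)^{5}}$.

Setting $a = \frac{7}{2}$:
$$I = - \frac{256}{19683}.$$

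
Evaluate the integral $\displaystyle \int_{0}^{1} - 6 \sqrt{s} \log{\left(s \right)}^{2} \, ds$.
$- \frac{32}{9}$

Start from the elementary integral
$$J(a) = \int_{0}^{1} - 6 s^{a} \, ds = - \frac{6}{a + 1}.$$

Differentiating under the integral sign brings down a factor of $\ln s$:
$$\frac{dJ}{da} = \int_{0}^{1} - 6 s^{a} \log{\left(s \right)} \, ds = \frac{6}{\left(a + 1\right)^{2}}.$$

Repeating twice in total — each differentiation brings down another $\ln s$ — gives
$$\frac{d^{2}J}{da^{2}} = \int_{0}^{1} - 6 s^{a} \log{\left(s \right)}^{2} \, ds = - \frac{12}{\left(a + 1\right)^{3}},$$
and the integrand here is exactly the target integrand, so $I = - \frac{12}{\left(a + 1\right)^{3}}$.

Setting $a = \frac{1}{2}$:
$$I = - \frac{32}{9}.$$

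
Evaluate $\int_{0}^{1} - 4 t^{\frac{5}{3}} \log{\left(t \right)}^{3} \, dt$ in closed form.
$\frac{243}{512}$

Begin with the known integral
$$J(a) = \int_{0}^{1} - 4 t^{a} \, dt = - \frac{4}{a + 1}.$$

Differentiating under the integral sign brings down a factor of $\ln t$:
$$\frac{dJ}{da} = \int_{0}^{1} - 4 t^{a} \log{\left(t \right)} \, dt = \frac{4}{\left(a + 1\right)^{2}}.$$

Repeating $3$ times in total — each differentiation brings down another $\ln t$ — gives
$$\frac{d^{3}J}{da^{3}} = \int_{0}^{1} - 4 t^{a} \log{\left(t \right)}^{3} \, dt = \frac{24}{\left(a + 1\right)^{4}},$$
and the integrand here is exactly the target integrand, so $I = \frac{24}{\left(a + 1\right)^{4}}$.

Setting $a = \frac{5}{3}$:
$$I = \frac{243}{512}.$$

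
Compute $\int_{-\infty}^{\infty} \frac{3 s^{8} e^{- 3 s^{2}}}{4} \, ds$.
$\frac{35 \sqrt{3} \sqrt{\pi}}{1728}$

Begin with the known integral
$$J(a) = \int_{-\infty}^{\infty} \frac{3 e^{- a s^{2}}}{4} \, ds = \frac{3 \sqrt{\pi}}{4 \sqrt{a}}.$$

Differentiating under the integral sign brings down a factor of $(-s^2)$:
$$\frac{dJ}{da} = \int_{-\infty}^{\infty} - \frac{3 s^{2} e^{- a s^{2}}}{4} \, ds = - \frac{3 \sqrt{\pi}}{8 a^{\frac{3}{2}}}.$$

Repeating $4$ times in total — each differentiation brings down another $(-s^2)$ — gives
$$\frac{d^{4}J}{da^{4}} = \int_{-\infty}^{\infty} \frac{3 s^{8} e^{- a s^{2}}}{4} \, ds = \frac{315 \sqrt{\pi}}{64 a^{\frac{9}{2}}},$$
and the integrand here is exactly the target integrand, so $I = \frac{315 \sqrt{\pi}}{64 a^{\frac{9}{2}}}$.

Setting $a = 3$:
$$I = \frac{35 \sqrt{3} \sqrt{\pi}}{1728}.$$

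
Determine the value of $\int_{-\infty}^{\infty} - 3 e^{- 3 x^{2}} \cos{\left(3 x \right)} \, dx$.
$- \frac{\sqrt{3} \sqrt{\pi}}{e^{\frac{3}{4}}}$

Treat the cosine frequency as a parameter and define $I(b) = \int_{-\infty}^{\infty} - 3 e^{- 3 x^{2}} \cos{\left(b x \right)} \, dx$.

Differentiating under the integral sign,
$$I'(b) = \int_{-\infty}^{\infty} 3 x e^{- 3 x^{2}} \sin{\left(b x \right)} \, dx.$$

Integrate $\int_{-\infty}^{\infty} x \sin(b x)\, e^{- 3 x^{2}}\, dx$ by parts with $u = \sin(b x)$ and $dv = x\, e^{- 3 x^{2}}\, dx$, giving $v = - \frac{e^{- 3 x^{2}}}{6}$. The boundary term vanishes and
$$\int_{-\infty}^{\infty} x \sin(b x)\, e^{- 3 x^{2}}\, dx = \frac{b}{6} \int_{-\infty}^{\infty} \cos(b x)\, e^{- 3 x^{2}}\, dx,$$
so $I'(b) = - \frac{b}{6}\, I(b)$.

This is a separable first-order ODE; solving with the initial condition $I(0) = \int_{-\infty}^{\infty} - 3 e^{- 3 x^{2}}\,dx = - \sqrt{3} \sqrt{\pi}$ gives
$$I(b) = - \sqrt{3} \sqrt{\pi} e^{- \frac{b^{2}}{12}}.$$

Setting $b = 3$:
$$I = - \frac{\sqrt{3} \sqrt{\pi}}{e^{\frac{3}{4}}}.$$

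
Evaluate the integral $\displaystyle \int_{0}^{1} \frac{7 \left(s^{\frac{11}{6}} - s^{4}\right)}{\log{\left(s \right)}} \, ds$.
$- \log{\left(\frac{21870000000}{410338673} \right)}$

Consider the one-parameter family: let $I(a) = \int_{0}^{1} \frac{7 \left(s^{\frac{11}{6}} - s^{a}\right)}{\log{\left(s \right)}} \, ds$.

Since $\dfrac{\partial}{\partial a}\,s^{a} = s^{a} \ln s$, the $\ln s$ in the denominator cancels and
$$\frac{dI}{da} = \int_{0}^{1} -7 s^{a} \, ds = -7 \left[\frac{s^{a+1}}{a+1}\right]_0^1 = - \frac{7}{a + 1}.$$

Integrating with respect to $a$ gives $I(a) = - \log{\left(\frac{279936 \left(a + 1\right)^{7}}{410338673} \right)} + C$.

At $a = \frac{11}{6}$ the integrand is identically $0$, so $I(\frac{11}{6}) = 0$. The closed form gives $0$, hence $C = 0$.

Setting $a = 4$:
$$I = - \log{\left(\frac{21870000000}{410338673} \right)}.$$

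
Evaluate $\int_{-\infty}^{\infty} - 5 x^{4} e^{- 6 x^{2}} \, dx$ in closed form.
$- \frac{5 \sqrt{6} \sqrt{\pi}}{288}$

Start from the elementary integral
$$J(a) = \int_{-\infty}^{\infty} - 5 e^{- a x^{2}} \, dx = - \frac{5 \sqrt{\pi}}{\sqrt{a}}.$$

Differentiating under the integral sign brings down a factor of $(-x^2)$:
$$\frac{dJ}{da} = \int_{-\infty}^{\infty} 5 x^{2} e^{- a x^{2}} \, dx = \frac{5 \sqrt{\pi}}{2 a^{\frac{3}{2}}}.$$

Repeating twice in total — each differentiation brings down another $(-x^2)$ — gives
$$\frac{d^{2}J}{da^{2}} = \int_{-\infty}^{\infty} - 5 x^{4} e^{- a x^{2}} \, dx = - \frac{15 \sqrt{\pi}}{4 a^{\frac{5}{2}}},$$
and the integrand here is exactly the target integrand, so $I = - \frac{15 \sqrt{\pi}}{4 a^{\frac{5}{2}}}$.

Setting $a = 6$:
$$I = - \frac{5 \sqrt{6} \sqrt{\pi}}{288}.$$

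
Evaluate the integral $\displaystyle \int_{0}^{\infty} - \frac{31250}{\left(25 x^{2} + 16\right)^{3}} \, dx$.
$- \frac{9375 \pi}{8192}$

Recall the elementary integral
$$J(a) = \int_{0}^{\infty} - \frac{2}{a^{2} + x^{2}} \, dx = - \frac{\pi}{a}.$$

Differentiating under the integral sign with respect to $a$,
$$\frac{dJ}{da} = \int_{0}^{\infty} \frac{4 a}{\left(a^{2} + x^{2}\right)^{2}} \, dx = \frac{\pi}{a^{2}},$$
so $\int_{0}^{\infty} - \frac{2}{\left(a^{2} + x^{2}\right)^{2}} \, dx = - \frac{\pi}{2 a^{3}}$.

Repeating — each differentiation of $1/(x^2+a^2)^j$ produces $-2ja/(x^2+a^2)^{j+1}$ — and dividing through by $-2ja$ at each step yields, after $2$ differentiations in total,
$$\int_{0}^{\infty} - \frac{2}{\left(a^{2} + x^{2}\right)^{3}} \, dx = - \frac{3 \pi}{8 a^{5}}.$$

Setting $a = \frac{4}{5}$:
$$I = - \frac{9375 \pi}{8192}.$$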